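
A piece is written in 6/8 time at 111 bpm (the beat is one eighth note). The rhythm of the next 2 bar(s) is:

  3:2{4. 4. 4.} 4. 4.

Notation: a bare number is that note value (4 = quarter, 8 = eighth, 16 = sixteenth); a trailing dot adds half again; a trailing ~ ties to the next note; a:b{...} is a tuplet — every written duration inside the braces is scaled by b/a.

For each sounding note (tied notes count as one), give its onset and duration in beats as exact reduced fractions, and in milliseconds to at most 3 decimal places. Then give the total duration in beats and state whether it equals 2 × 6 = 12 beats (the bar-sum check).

1) 0.0ms=0b +1081.081ms=2b
2) 1081.081ms=2b +1081.081ms=2b
3) 2162.162ms=4b +1081.081ms=2b
4) 3243.243ms=6b +1621.622ms=3b
5) 4864.865ms=9b +1621.622ms=3b
Σ=12b of 12 (111bpm 6/8) — PASS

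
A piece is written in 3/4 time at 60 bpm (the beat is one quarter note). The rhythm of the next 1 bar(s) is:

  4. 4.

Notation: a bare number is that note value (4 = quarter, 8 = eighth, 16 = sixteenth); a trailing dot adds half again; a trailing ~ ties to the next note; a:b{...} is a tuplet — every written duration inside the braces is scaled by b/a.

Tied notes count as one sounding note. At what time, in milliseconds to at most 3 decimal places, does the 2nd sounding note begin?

1. 0.0ms @ 0 + 1500.0ms (3/2)
2. 1500.0ms @ 3/2 + 1500.0ms (3/2)

note 2 onset = 3/2b = 1500.0ms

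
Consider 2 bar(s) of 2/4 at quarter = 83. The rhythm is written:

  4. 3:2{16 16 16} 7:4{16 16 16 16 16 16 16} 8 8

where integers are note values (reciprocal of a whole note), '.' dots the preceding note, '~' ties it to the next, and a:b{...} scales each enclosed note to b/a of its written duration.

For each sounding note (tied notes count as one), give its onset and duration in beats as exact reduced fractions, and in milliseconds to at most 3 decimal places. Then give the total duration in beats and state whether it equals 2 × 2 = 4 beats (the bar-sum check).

1) 0.0ms=0b +1084.337ms=3/2b
2) 1084.337ms=3/2b +120.482ms=1/6b
3) 1204.819ms=5/3b +120.482ms=1/6b
4) 1325.301ms=11/6b +120.482ms=1/6b
5) 1445.783ms=2b +103.27ms=1/7b
6) 1549.053ms=15/7b +103.27ms=1/7b
7) 1652.324ms=16/7b +103.27ms=1/7b
8) 1755.594ms=17/7b +103.27ms=1/7b
9) 1858.864ms=18/7b +103.27ms=1/7b
10) 1962.134ms=19/7b +103.27ms=1/7b
11) 2065.404ms=20/7b +103.27ms=1/7b
12) 2168.675ms=3b +361.446ms=1/2b
13) 2530.12ms=7/2b +361.446ms=1/2b
Σ=4b of 4 (83bpm 2/4) — PASS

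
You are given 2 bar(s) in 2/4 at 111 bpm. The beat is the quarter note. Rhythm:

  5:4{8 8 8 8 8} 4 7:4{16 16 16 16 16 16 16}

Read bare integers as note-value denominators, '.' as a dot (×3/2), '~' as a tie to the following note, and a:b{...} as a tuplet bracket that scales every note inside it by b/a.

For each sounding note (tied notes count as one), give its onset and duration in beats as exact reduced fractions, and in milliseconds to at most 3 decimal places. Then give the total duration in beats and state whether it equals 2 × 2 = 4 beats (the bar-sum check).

1) 0.0ms=0b +216.216ms=2/5b
2) 216.216ms=2/5b +216.216ms=2/5b
3) 432.432ms=4/5b +216.216ms=2/5b
4) 648.649ms=6/5b +216.216ms=2/5b
5) 864.865ms=8/5b +216.216ms=2/5b
6) 1081.081ms=2b +540.541ms=1b
7) 1621.622ms=3b +77.22ms=1/7b
8) 1698.842ms=22/7b +77.22ms=1/7b
9) 1776.062ms=23/7b +77.22ms=1/7b
10) 1853.282ms=24/7b +77.22ms=1/7b
11) 1930.502ms=25/7b +77.22ms=1/7b
12) 2007.722ms=26/7b +77.22ms=1/7b
13) 2084.942ms=27/7b +77.22ms=1/7b
Σ=4b of 4 (111bpm 2/4) — PASS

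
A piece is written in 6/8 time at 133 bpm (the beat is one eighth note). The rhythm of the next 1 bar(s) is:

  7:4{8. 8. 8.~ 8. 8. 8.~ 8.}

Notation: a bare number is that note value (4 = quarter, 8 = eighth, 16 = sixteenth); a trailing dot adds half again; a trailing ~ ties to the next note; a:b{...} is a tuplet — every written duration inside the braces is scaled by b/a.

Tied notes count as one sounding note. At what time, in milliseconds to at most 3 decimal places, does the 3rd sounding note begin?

1. 0.0ms @ 0 + 386.681ms (6/7)
2. 386.681ms @ 6/7 + 386.681ms (6/7)
3. 773.362ms @ 12/7 + 773.362ms (12/7)
4. 1546.724ms @ 24/7 + 386.681ms (6/7)
5. 1933.405ms @ 30/7 + 773.362ms (12/7)

note 3 onset = 12/7b = 773.362ms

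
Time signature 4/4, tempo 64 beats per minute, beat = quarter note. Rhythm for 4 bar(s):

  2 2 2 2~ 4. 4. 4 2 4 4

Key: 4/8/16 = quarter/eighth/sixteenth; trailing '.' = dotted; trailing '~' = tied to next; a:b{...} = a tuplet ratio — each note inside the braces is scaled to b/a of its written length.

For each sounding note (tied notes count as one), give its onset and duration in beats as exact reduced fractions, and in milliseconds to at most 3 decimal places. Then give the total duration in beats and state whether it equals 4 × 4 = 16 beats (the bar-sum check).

1) 0.0ms=0b +1875.0ms=2b
2) 1875.0ms=2b +1875.0ms=2b
3) 3750.0ms=4b +1875.0ms=2b
4) 5625.0ms=6b +3281.25ms=7/2b
5) 8906.25ms=19/2b +1406.25ms=3/2b
6) 10312.5ms=11b +937.5ms=1b
7) 11250.0ms=12b +1875.0ms=2b
8) 13125.0ms=14b +937.5ms=1b
9) 14062.5ms=15b +937.5ms=1b
Σ=16b of 16 (64bpm 4/4) — PASS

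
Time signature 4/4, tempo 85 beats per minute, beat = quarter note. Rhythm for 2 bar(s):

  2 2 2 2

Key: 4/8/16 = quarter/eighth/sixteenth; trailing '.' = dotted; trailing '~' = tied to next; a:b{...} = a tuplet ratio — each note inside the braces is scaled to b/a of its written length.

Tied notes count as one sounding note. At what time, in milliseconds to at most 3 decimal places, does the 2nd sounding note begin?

note 2 onset = 2b = 1411.765ms

1. 0.0ms @ 0 + 1411.765ms (2)
2. 1411.765ms @ 2 + 1411.765ms (2)
3. 2823.529ms @ 4 + 1411.765ms (2)
4. 4235.294ms @ 6 + 1411.765ms (2)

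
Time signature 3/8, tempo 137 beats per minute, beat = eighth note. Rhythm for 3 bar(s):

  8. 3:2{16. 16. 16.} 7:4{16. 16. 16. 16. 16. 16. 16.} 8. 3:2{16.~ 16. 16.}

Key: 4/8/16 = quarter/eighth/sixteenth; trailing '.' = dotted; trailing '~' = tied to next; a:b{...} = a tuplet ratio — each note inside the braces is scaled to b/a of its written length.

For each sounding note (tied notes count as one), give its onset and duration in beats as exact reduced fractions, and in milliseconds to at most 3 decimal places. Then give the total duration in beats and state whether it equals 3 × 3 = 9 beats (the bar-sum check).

1) 0.0ms=0b +656.934ms=3/2b
2) 656.934ms=3/2b +218.978ms=1/2b
3) 875.912ms=2b +218.978ms=1/2b
4) 1094.891ms=5/2b +218.978ms=1/2b
5) 1313.869ms=3b +187.696ms=3/7b
6) 1501.564ms=24/7b +187.696ms=3/7b
7) 1689.26ms=27/7b +187.696ms=3/7b
8) 1876.955ms=30/7b +187.696ms=3/7b
9) 2064.651ms=33/7b +187.696ms=3/7b
10) 2252.346ms=36/7b +187.696ms=3/7b
11) 2440.042ms=39/7b +187.696ms=3/7b
12) 2627.737ms=6b +656.934ms=3/2b
13) 3284.672ms=15/2b +437.956ms=1b
14) 3722.628ms=17/2b +218.978ms=1/2b
Σ=9b of 9 (137bpm 3/8) — PASS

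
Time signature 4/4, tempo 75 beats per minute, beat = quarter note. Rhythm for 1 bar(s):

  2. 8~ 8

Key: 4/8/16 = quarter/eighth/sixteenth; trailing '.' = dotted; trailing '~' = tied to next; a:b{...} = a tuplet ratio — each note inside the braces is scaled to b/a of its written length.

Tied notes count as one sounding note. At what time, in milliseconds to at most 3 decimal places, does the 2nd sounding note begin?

1. 0.0ms @ 0 + 2400.0ms (3)
2. 2400.0ms @ 3 + 800.0ms (1)

note 2 onset = 3b = 2400.0ms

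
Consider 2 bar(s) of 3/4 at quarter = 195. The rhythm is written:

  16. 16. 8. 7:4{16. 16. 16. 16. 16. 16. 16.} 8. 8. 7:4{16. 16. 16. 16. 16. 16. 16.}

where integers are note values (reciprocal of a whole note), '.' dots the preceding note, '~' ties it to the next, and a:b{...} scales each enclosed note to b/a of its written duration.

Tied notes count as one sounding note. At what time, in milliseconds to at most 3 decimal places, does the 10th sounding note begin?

1. 0.0ms @ 0 + 115.385ms (3/8)
2. 115.385ms @ 3/8 + 115.385ms (3/8)
3. 230.769ms @ 3/4 + 230.769ms (3/4)
4. 461.538ms @ 3/2 + 65.934ms (3/14)
5. 527.473ms @ 12/7 + 65.934ms (3/14)
6. 593.407ms @ 27/14 + 65.934ms (3/14)
7. 659.341ms @ 15/7 + 65.934ms (3/14)
8. 725.275ms @ 33/14 + 65.934ms (3/14)
9. 791.209ms @ 18/7 + 65.934ms (3/14)
10. 857.143ms @ 39/14 + 65.934ms (3/14)
11. 923.077ms @ 3 + 230.769ms (3/4)
12. 1153.846ms @ 15/4 + 230.769ms (3/4)
13. 1384.615ms @ 9/2 + 65.934ms (3/14)
14. 1450.549ms @ 33/7 + 65.934ms (3/14)
15. 1516.484ms @ 69/14 + 65.934ms (3/14)
16. 1582.418ms @ 36/7 + 65.934ms (3/14)
17. 1648.352ms @ 75/14 + 65.934ms (3/14)
18. 1714.286ms @ 39/7 + 65.934ms (3/14)
19. 1780.22ms @ 81/14 + 65.934ms (3/14)

note 10 onset = 39/14b = 857.143ms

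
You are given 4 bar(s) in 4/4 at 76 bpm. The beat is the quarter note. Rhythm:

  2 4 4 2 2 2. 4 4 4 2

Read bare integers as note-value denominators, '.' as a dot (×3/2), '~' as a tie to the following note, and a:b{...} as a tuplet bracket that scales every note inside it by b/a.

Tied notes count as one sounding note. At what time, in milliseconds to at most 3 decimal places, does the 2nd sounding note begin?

1. 0.0ms @ 0 + 1578.947ms (2)
2. 1578.947ms @ 2 + 789.474ms (1)
3. 2368.421ms @ 3 + 789.474ms (1)
4. 3157.895ms @ 4 + 1578.947ms (2)
5. 4736.842ms @ 6 + 1578.947ms (2)
6. 6315.789ms @ 8 + 2368.421ms (3)
7. 8684.211ms @ 11 + 789.474ms (1)
8. 9473.684ms @ 12 + 789.474ms (1)
9. 10263.158ms @ 13 + 789.474ms (1)
10. 11052.632ms @ 14 + 1578.947ms (2)

note 2 onset = 2b = 1578.947ms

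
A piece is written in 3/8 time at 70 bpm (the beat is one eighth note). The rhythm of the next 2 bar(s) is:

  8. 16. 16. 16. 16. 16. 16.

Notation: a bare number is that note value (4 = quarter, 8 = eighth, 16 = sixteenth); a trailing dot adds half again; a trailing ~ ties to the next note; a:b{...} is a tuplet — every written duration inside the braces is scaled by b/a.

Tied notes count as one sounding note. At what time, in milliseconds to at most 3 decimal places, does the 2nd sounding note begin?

note 2 onset = 3/2b = 1285.714ms

1. 0.0ms @ 0 + 1285.714ms (3/2)
2. 1285.714ms @ 3/2 + 642.857ms (3/4)
3. 1928.571ms @ 9/4 + 642.857ms (3/4)
4. 2571.429ms @ 3 + 642.857ms (3/4)
5. 3214.286ms @ 15/4 + 642.857ms (3/4)
6. 3857.143ms @ 9/2 + 642.857ms (3/4)
7. 4500.0ms @ 21/4 + 642.857ms (3/4)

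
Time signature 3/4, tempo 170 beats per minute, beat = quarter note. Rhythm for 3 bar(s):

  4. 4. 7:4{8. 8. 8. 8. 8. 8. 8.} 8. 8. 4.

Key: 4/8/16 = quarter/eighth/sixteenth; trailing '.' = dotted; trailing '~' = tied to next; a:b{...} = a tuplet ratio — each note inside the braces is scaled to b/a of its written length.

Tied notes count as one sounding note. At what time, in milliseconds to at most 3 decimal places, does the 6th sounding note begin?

1. 0.0ms @ 0 + 529.412ms (3/2)
2. 529.412ms @ 3/2 + 529.412ms (3/2)
3. 1058.824ms @ 3 + 151.261ms (3/7)
4. 1210.084ms @ 24/7 + 151.261ms (3/7)
5. 1361.345ms @ 27/7 + 151.261ms (3/7)
6. 1512.605ms @ 30/7 + 151.261ms (3/7)
7. 1663.866ms @ 33/7 + 151.261ms (3/7)
8. 1815.126ms @ 36/7 + 151.261ms (3/7)
9. 1966.387ms @ 39/7 + 151.261ms (3/7)
10. 2117.647ms @ 6 + 264.706ms (3/4)
11. 2382.353ms @ 27/4 + 264.706ms (3/4)
12. 2647.059ms @ 15/2 + 529.412ms (3/2)

note 6 onset = 30/7b = 1512.605ms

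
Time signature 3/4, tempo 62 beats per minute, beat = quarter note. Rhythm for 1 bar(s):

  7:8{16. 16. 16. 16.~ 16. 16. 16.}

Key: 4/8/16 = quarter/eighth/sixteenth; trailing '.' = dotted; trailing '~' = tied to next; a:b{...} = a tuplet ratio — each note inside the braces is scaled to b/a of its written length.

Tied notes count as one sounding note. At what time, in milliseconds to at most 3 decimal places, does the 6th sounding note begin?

note 6 onset = 18/7b = 2488.479ms

1. 0.0ms @ 0 + 414.747ms (3/7)
2. 414.747ms @ 3/7 + 414.747ms (3/7)
3. 829.493ms @ 6/7 + 414.747ms (3/7)
4. 1244.24ms @ 9/7 + 829.493ms (6/7)
5. 2073.733ms @ 15/7 + 414.747ms (3/7)
6. 2488.479ms @ 18/7 + 414.747ms (3/7)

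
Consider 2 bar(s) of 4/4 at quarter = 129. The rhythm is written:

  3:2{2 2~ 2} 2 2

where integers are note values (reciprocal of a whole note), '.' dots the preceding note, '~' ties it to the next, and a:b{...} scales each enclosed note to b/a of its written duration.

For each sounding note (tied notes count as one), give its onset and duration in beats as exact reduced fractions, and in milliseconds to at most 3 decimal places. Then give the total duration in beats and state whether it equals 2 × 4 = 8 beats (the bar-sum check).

1) 0.0ms=0b +620.155ms=4/3b
2) 620.155ms=4/3b +1240.31ms=8/3b
3) 1860.465ms=4b +930.233ms=2b
4) 2790.698ms=6b +930.233ms=2b
Σ=8b of 8 (129bpm 4/4) — PASS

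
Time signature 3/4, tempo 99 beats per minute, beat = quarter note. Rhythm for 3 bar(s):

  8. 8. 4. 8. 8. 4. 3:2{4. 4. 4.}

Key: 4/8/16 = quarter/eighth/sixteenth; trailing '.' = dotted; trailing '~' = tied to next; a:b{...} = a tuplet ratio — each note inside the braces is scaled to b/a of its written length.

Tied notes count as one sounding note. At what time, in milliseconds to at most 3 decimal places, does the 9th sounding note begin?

note 9 onset = 8b = 4848.485ms

1. 0.0ms @ 0 + 454.545ms (3/4)
2. 454.545ms @ 3/4 + 454.545ms (3/4)
3. 909.091ms @ 3/2 + 909.091ms (3/2)
4. 1818.182ms @ 3 + 454.545ms (3/4)
5. 2272.727ms @ 15/4 + 454.545ms (3/4)
6. 2727.273ms @ 9/2 + 909.091ms (3/2)
7. 3636.364ms @ 6 + 606.061ms (1)
8. 4242.424ms @ 7 + 606.061ms (1)
9. 4848.485ms @ 8 + 606.061ms (1)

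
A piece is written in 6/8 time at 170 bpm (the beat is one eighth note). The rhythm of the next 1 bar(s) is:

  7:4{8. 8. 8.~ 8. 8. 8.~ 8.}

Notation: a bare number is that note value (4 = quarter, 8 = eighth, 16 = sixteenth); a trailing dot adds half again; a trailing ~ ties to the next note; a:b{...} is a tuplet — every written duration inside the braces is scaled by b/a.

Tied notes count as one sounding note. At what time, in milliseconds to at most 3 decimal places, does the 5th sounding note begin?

1. 0.0ms @ 0 + 302.521ms (6/7)
2. 302.521ms @ 6/7 + 302.521ms (6/7)
3. 605.042ms @ 12/7 + 605.042ms (12/7)
4. 1210.084ms @ 24/7 + 302.521ms (6/7)
5. 1512.605ms @ 30/7 + 605.042ms (12/7)

note 5 onset = 30/7b = 1512.605ms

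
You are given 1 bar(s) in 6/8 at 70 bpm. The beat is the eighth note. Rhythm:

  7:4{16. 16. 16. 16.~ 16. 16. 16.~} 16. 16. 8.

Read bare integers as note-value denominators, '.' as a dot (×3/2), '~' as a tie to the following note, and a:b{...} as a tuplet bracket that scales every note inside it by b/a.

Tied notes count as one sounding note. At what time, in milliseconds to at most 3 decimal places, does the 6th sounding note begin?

1. 0.0ms @ 0 + 367.347ms (3/7)
2. 367.347ms @ 3/7 + 367.347ms (3/7)
3. 734.694ms @ 6/7 + 367.347ms (3/7)
4. 1102.041ms @ 9/7 + 734.694ms (6/7)
5. 1836.735ms @ 15/7 + 367.347ms (3/7)
6. 2204.082ms @ 18/7 + 1010.204ms (33/28)
7. 3214.286ms @ 15/4 + 642.857ms (3/4)
8. 3857.143ms @ 9/2 + 1285.714ms (3/2)

note 6 onset = 18/7b = 2204.082ms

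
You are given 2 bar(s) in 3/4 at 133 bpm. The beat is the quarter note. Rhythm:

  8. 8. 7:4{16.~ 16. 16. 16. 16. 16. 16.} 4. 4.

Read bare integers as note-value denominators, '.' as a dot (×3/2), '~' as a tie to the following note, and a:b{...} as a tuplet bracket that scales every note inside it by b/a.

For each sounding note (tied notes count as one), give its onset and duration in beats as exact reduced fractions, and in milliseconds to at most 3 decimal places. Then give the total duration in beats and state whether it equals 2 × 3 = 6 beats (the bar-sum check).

1) 0.0ms=0b +338.346ms=3/4b
2) 338.346ms=3/4b +338.346ms=3/4b
3) 676.692ms=3/2b +193.34ms=3/7b
4) 870.032ms=27/14b +96.67ms=3/14b
5) 966.702ms=15/7b +96.67ms=3/14b
6) 1063.373ms=33/14b +96.67ms=3/14b
7) 1160.043ms=18/7b +96.67ms=3/14b
8) 1256.713ms=39/14b +96.67ms=3/14b
9) 1353.383ms=3b +676.692ms=3/2b
10) 2030.075ms=9/2b +676.692ms=3/2b
Σ=6b of 6 (133bpm 3/4) — PASS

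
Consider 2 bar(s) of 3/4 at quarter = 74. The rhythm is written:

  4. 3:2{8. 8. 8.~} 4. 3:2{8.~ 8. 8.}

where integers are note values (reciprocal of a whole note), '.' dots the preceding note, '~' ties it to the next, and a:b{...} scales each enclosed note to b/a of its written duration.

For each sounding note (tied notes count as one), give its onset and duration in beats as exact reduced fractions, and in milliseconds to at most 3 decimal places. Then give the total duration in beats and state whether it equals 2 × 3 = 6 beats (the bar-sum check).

1) 0.0ms=0b +1216.216ms=3/2b
2) 1216.216ms=3/2b +405.405ms=1/2b
3) 1621.622ms=2b +405.405ms=1/2b
4) 2027.027ms=5/2b +1621.622ms=2b
5) 3648.649ms=9/2b +810.811ms=1b
6) 4459.459ms=11/2b +405.405ms=1/2b
Σ=6b of 6 (74bpm 3/4) — PASS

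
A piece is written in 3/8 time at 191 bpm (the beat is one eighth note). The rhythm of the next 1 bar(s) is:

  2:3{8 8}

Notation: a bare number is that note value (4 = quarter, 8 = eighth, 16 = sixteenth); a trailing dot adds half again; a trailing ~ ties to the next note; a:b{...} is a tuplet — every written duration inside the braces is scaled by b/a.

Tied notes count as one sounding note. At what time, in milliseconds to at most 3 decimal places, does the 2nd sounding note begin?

note 2 onset = 3/2b = 471.204ms

1. 0.0ms @ 0 + 471.204ms (3/2)
2. 471.204ms @ 3/2 + 471.204ms (3/2)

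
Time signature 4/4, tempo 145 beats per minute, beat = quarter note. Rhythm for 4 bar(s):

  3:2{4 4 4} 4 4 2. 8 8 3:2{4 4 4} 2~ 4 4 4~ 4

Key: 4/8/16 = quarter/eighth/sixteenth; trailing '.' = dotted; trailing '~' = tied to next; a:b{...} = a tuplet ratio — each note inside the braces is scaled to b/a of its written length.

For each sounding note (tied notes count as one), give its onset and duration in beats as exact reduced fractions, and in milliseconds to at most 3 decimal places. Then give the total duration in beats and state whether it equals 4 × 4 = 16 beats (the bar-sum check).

1) 0.0ms=0b +275.862ms=2/3b
2) 275.862ms=2/3b +275.862ms=2/3b
3) 551.724ms=4/3b +275.862ms=2/3b
4) 827.586ms=2b +413.793ms=1b
5) 1241.379ms=3b +413.793ms=1b
6) 1655.172ms=4b +1241.379ms=3b
7) 2896.552ms=7b +206.897ms=1/2b
8) 3103.448ms=15/2b +206.897ms=1/2b
9) 3310.345ms=8b +275.862ms=2/3b
10) 3586.207ms=26/3b +275.862ms=2/3b
11) 3862.069ms=28/3b +275.862ms=2/3b
12) 4137.931ms=10b +1241.379ms=3b
13) 5379.31ms=13b +413.793ms=1b
14) 5793.103ms=14b +827.586ms=2b
Σ=16b of 16 (145bpm 4/4) — PASS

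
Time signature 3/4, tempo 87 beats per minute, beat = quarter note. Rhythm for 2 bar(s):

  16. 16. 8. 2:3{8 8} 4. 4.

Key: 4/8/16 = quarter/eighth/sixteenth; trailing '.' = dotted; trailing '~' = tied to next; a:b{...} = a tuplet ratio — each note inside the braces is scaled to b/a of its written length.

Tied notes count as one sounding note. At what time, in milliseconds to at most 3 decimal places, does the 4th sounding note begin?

1. 0.0ms @ 0 + 258.621ms (3/8)
2. 258.621ms @ 3/8 + 258.621ms (3/8)
3. 517.241ms @ 3/4 + 517.241ms (3/4)
4. 1034.483ms @ 3/2 + 517.241ms (3/4)
5. 1551.724ms @ 9/4 + 517.241ms (3/4)
6. 2068.966ms @ 3 + 1034.483ms (3/2)
7. 3103.448ms @ 9/2 + 1034.483ms (3/2)

note 4 onset = 3/2b = 1034.483ms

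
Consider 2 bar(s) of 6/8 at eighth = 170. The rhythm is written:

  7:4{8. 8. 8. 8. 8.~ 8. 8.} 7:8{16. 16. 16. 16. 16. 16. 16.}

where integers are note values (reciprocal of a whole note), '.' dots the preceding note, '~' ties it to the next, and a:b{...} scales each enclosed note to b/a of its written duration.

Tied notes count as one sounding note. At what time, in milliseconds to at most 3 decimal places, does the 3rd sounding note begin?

1. 0.0ms @ 0 + 302.521ms (6/7)
2. 302.521ms @ 6/7 + 302.521ms (6/7)
3. 605.042ms @ 12/7 + 302.521ms (6/7)
4. 907.563ms @ 18/7 + 302.521ms (6/7)
5. 1210.084ms @ 24/7 + 605.042ms (12/7)
6. 1815.126ms @ 36/7 + 302.521ms (6/7)
7. 2117.647ms @ 6 + 302.521ms (6/7)
8. 2420.168ms @ 48/7 + 302.521ms (6/7)
9. 2722.689ms @ 54/7 + 302.521ms (6/7)
10. 3025.21ms @ 60/7 + 302.521ms (6/7)
11. 3327.731ms @ 66/7 + 302.521ms (6/7)
12. 3630.252ms @ 72/7 + 302.521ms (6/7)
13. 3932.773ms @ 78/7 + 302.521ms (6/7)

note 3 onset = 12/7b = 605.042ms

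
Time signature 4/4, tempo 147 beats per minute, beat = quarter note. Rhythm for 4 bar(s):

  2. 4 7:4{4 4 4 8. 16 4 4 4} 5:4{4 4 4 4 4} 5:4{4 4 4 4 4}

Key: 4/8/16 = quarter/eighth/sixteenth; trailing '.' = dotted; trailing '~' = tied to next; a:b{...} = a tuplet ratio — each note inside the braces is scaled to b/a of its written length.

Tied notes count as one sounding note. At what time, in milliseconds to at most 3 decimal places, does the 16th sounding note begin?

note 16 onset = 12b = 4897.959ms

1. 0.0ms @ 0 + 1224.49ms (3)
2. 1224.49ms @ 3 + 408.163ms (1)
3. 1632.653ms @ 4 + 233.236ms (4/7)
4. 1865.889ms @ 32/7 + 233.236ms (4/7)
5. 2099.125ms @ 36/7 + 233.236ms (4/7)
6. 2332.362ms @ 40/7 + 174.927ms (3/7)
7. 2507.289ms @ 43/7 + 58.309ms (1/7)
8. 2565.598ms @ 44/7 + 233.236ms (4/7)
9. 2798.834ms @ 48/7 + 233.236ms (4/7)
10. 3032.07ms @ 52/7 + 233.236ms (4/7)
11. 3265.306ms @ 8 + 326.531ms (4/5)
12. 3591.837ms @ 44/5 + 326.531ms (4/5)
13. 3918.367ms @ 48/5 + 326.531ms (4/5)
14. 4244.898ms @ 52/5 + 326.531ms (4/5)
15. 4571.429ms @ 56/5 + 326.531ms (4/5)
16. 4897.959ms @ 12 + 326.531ms (4/5)
17. 5224.49ms @ 64/5 + 326.531ms (4/5)
18. 5551.02ms @ 68/5 + 326.531ms (4/5)
19. 5877.551ms @ 72/5 + 326.531ms (4/5)
20. 6204.082ms @ 76/5 + 326.531ms (4/5)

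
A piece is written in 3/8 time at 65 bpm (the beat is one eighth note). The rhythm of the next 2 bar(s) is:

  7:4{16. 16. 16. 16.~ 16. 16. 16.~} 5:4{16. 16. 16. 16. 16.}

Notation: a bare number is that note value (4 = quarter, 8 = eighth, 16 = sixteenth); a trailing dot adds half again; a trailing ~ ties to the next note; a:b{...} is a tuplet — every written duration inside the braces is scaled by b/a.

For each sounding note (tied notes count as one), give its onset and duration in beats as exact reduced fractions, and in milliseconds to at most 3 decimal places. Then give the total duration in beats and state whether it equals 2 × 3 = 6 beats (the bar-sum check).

1) 0.0ms=0b +395.604ms=3/7b
2) 395.604ms=3/7b +395.604ms=3/7b
3) 791.209ms=6/7b +395.604ms=3/7b
4) 1186.813ms=9/7b +791.209ms=6/7b
5) 1978.022ms=15/7b +395.604ms=3/7b
6) 2373.626ms=18/7b +949.451ms=36/35b
7) 3323.077ms=18/5b +553.846ms=3/5b
8) 3876.923ms=21/5b +553.846ms=3/5b
9) 4430.769ms=24/5b +553.846ms=3/5b
10) 4984.615ms=27/5b +553.846ms=3/5b
Σ=6b of 6 (65bpm 3/8) — PASS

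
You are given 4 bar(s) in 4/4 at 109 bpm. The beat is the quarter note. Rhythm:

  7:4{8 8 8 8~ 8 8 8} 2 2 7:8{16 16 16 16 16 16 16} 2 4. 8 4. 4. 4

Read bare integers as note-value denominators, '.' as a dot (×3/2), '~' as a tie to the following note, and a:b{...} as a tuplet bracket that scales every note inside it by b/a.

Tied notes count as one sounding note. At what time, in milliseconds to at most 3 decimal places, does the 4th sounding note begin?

1. 0.0ms @ 0 + 157.274ms (2/7)
2. 157.274ms @ 2/7 + 157.274ms (2/7)
3. 314.548ms @ 4/7 + 157.274ms (2/7)
4. 471.822ms @ 6/7 + 314.548ms (4/7)
5. 786.37ms @ 10/7 + 157.274ms (2/7)
6. 943.644ms @ 12/7 + 157.274ms (2/7)
7. 1100.917ms @ 2 + 1100.917ms (2)
8. 2201.835ms @ 4 + 1100.917ms (2)
9. 3302.752ms @ 6 + 157.274ms (2/7)
10. 3460.026ms @ 44/7 + 157.274ms (2/7)
11. 3617.3ms @ 46/7 + 157.274ms (2/7)
12. 3774.574ms @ 48/7 + 157.274ms (2/7)
13. 3931.848ms @ 50/7 + 157.274ms (2/7)
14. 4089.122ms @ 52/7 + 157.274ms (2/7)
15. 4246.396ms @ 54/7 + 157.274ms (2/7)
16. 4403.67ms @ 8 + 1100.917ms (2)
17. 5504.587ms @ 10 + 825.688ms (3/2)
18. 6330.275ms @ 23/2 + 275.229ms (1/2)
19. 6605.505ms @ 12 + 825.688ms (3/2)
20. 7431.193ms @ 27/2 + 825.688ms (3/2)
21. 8256.881ms @ 15 + 550.459ms (1)

note 4 onset = 6/7b = 471.822ms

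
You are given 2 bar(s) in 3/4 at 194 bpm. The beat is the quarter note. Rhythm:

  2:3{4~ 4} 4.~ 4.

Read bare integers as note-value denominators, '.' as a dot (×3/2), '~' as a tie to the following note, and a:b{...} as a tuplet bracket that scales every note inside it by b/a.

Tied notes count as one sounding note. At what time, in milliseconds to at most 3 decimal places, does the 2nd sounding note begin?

note 2 onset = 3b = 927.835ms

1. 0.0ms @ 0 + 927.835ms (3)
2. 927.835ms @ 3 + 927.835ms (3)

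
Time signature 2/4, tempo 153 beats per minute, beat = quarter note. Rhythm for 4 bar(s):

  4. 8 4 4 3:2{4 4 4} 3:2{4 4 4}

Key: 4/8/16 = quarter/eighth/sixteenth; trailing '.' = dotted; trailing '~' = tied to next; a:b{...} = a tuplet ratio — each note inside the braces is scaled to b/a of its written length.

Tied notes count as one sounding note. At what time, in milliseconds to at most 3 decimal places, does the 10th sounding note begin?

1. 0.0ms @ 0 + 588.235ms (3/2)
2. 588.235ms @ 3/2 + 196.078ms (1/2)
3. 784.314ms @ 2 + 392.157ms (1)
4. 1176.471ms @ 3 + 392.157ms (1)
5. 1568.627ms @ 4 + 261.438ms (2/3)
6. 1830.065ms @ 14/3 + 261.438ms (2/3)
7. 2091.503ms @ 16/3 + 261.438ms (2/3)
8. 2352.941ms @ 6 + 261.438ms (2/3)
9. 2614.379ms @ 20/3 + 261.438ms (2/3)
10. 2875.817ms @ 22/3 + 261.438ms (2/3)

note 10 onset = 22/3b = 2875.817ms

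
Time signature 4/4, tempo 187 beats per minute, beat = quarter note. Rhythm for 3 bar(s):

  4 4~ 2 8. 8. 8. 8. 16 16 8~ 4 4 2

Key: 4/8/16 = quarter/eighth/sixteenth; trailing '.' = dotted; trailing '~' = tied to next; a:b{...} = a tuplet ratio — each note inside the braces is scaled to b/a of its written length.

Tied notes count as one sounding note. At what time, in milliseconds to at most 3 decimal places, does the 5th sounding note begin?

1. 0.0ms @ 0 + 320.856ms (1)
2. 320.856ms @ 1 + 962.567ms (3)
3. 1283.422ms @ 4 + 240.642ms (3/4)
4. 1524.064ms @ 19/4 + 240.642ms (3/4)
5. 1764.706ms @ 11/2 + 240.642ms (3/4)
6. 2005.348ms @ 25/4 + 240.642ms (3/4)
7. 2245.989ms @ 7 + 80.214ms (1/4)
8. 2326.203ms @ 29/4 + 80.214ms (1/4)
9. 2406.417ms @ 15/2 + 481.283ms (3/2)
10. 2887.701ms @ 9 + 320.856ms (1)
11. 3208.556ms @ 10 + 641.711ms (2)

note 5 onset = 11/2b = 1764.706ms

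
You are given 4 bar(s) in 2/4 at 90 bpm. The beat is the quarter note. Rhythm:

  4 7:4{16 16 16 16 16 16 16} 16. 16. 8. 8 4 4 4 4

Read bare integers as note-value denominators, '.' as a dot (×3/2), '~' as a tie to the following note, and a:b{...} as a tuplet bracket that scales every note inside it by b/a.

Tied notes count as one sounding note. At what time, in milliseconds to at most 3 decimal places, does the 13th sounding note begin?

note 13 onset = 4b = 2666.667ms

1. 0.0ms @ 0 + 666.667ms (1)
2. 666.667ms @ 1 + 95.238ms (1/7)
3. 761.905ms @ 8/7 + 95.238ms (1/7)
4. 857.143ms @ 9/7 + 95.238ms (1/7)
5. 952.381ms @ 10/7 + 95.238ms (1/7)
6. 1047.619ms @ 11/7 + 95.238ms (1/7)
7. 1142.857ms @ 12/7 + 95.238ms (1/7)
8. 1238.095ms @ 13/7 + 95.238ms (1/7)
9. 1333.333ms @ 2 + 250.0ms (3/8)
10. 1583.333ms @ 19/8 + 250.0ms (3/8)
11. 1833.333ms @ 11/4 + 500.0ms (3/4)
12. 2333.333ms @ 7/2 + 333.333ms (1/2)
13. 2666.667ms @ 4 + 666.667ms (1)
14. 3333.333ms @ 5 + 666.667ms (1)
15. 4000.0ms @ 6 + 666.667ms (1)
16. 4666.667ms @ 7 + 666.667ms (1)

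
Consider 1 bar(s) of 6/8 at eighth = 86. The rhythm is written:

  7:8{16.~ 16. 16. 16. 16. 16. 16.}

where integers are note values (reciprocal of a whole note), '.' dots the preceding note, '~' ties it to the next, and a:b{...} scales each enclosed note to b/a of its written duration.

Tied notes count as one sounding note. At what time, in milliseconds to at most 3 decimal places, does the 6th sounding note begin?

1. 0.0ms @ 0 + 1196.013ms (12/7)
2. 1196.013ms @ 12/7 + 598.007ms (6/7)
3. 1794.02ms @ 18/7 + 598.007ms (6/7)
4. 2392.027ms @ 24/7 + 598.007ms (6/7)
5. 2990.033ms @ 30/7 + 598.007ms (6/7)
6. 3588.04ms @ 36/7 + 598.007ms (6/7)

note 6 onset = 36/7b = 3588.04ms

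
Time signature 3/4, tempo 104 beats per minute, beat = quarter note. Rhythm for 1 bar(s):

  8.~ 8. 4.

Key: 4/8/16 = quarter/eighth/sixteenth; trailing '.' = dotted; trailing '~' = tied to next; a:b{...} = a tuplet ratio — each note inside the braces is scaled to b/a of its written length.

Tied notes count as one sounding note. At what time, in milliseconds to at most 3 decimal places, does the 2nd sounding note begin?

1. 0.0ms @ 0 + 865.385ms (3/2)
2. 865.385ms @ 3/2 + 865.385ms (3/2)

note 2 onset = 3/2b = 865.385ms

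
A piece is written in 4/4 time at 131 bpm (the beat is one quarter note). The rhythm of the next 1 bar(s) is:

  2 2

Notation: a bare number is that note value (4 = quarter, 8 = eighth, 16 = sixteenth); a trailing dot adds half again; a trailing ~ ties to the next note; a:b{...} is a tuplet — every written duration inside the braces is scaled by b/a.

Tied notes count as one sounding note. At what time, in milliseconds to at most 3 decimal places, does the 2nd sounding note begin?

note 2 onset = 2b = 916.031ms

1. 0.0ms @ 0 + 916.031ms (2)
2. 916.031ms @ 2 + 916.031ms (2)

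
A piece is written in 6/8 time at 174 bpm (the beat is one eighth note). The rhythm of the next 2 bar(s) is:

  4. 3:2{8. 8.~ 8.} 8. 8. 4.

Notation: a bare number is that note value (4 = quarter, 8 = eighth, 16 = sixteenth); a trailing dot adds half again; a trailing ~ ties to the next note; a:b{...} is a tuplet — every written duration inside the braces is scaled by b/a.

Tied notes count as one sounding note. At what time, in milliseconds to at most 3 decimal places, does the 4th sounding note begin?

note 4 onset = 6b = 2068.966ms

1. 0.0ms @ 0 + 1034.483ms (3)
2. 1034.483ms @ 3 + 344.828ms (1)
3. 1379.31ms @ 4 + 689.655ms (2)
4. 2068.966ms @ 6 + 517.241ms (3/2)
5. 2586.207ms @ 15/2 + 517.241ms (3/2)
6. 3103.448ms @ 9 + 1034.483ms (3)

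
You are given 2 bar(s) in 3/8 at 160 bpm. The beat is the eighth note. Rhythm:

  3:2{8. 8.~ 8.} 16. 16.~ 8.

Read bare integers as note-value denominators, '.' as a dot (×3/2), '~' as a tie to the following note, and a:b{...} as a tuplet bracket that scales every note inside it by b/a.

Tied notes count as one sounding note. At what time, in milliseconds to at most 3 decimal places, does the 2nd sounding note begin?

note 2 onset = 1b = 375.0ms

1. 0.0ms @ 0 + 375.0ms (1)
2. 375.0ms @ 1 + 750.0ms (2)
3. 1125.0ms @ 3 + 281.25ms (3/4)
4. 1406.25ms @ 15/4 + 843.75ms (9/4)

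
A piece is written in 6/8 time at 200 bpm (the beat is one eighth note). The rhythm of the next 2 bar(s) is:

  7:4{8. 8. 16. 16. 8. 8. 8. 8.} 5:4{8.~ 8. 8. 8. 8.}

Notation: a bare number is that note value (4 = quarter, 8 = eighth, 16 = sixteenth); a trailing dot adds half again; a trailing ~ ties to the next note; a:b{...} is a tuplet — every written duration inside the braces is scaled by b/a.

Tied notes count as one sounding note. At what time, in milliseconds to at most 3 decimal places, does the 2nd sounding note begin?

note 2 onset = 6/7b = 257.143ms

1. 0.0ms @ 0 + 257.143ms (6/7)
2. 257.143ms @ 6/7 + 257.143ms (6/7)
3. 514.286ms @ 12/7 + 128.571ms (3/7)
4. 642.857ms @ 15/7 + 128.571ms (3/7)
5. 771.429ms @ 18/7 + 257.143ms (6/7)
6. 1028.571ms @ 24/7 + 257.143ms (6/7)
7. 1285.714ms @ 30/7 + 257.143ms (6/7)
8. 1542.857ms @ 36/7 + 257.143ms (6/7)
9. 1800.0ms @ 6 + 720.0ms (12/5)
10. 2520.0ms @ 42/5 + 360.0ms (6/5)
11. 2880.0ms @ 48/5 + 360.0ms (6/5)
12. 3240.0ms @ 54/5 + 360.0ms (6/5)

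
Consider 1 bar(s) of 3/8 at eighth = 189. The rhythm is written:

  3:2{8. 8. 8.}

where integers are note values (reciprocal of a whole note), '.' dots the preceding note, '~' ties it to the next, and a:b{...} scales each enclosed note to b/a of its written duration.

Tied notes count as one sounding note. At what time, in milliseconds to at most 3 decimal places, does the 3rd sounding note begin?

1. 0.0ms @ 0 + 317.46ms (1)
2. 317.46ms @ 1 + 317.46ms (1)
3. 634.921ms @ 2 + 317.46ms (1)

note 3 onset = 2b = 634.921ms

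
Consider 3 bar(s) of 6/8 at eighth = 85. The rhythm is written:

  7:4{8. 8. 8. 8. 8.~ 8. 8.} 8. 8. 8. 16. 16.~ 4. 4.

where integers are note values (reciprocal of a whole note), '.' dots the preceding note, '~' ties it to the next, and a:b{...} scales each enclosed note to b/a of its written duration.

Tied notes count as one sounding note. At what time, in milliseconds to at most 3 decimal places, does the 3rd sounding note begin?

1. 0.0ms @ 0 + 605.042ms (6/7)
2. 605.042ms @ 6/7 + 605.042ms (6/7)
3. 1210.084ms @ 12/7 + 605.042ms (6/7)
4. 1815.126ms @ 18/7 + 605.042ms (6/7)
5. 2420.168ms @ 24/7 + 1210.084ms (12/7)
6. 3630.252ms @ 36/7 + 605.042ms (6/7)
7. 4235.294ms @ 6 + 1058.824ms (3/2)
8. 5294.118ms @ 15/2 + 1058.824ms (3/2)
9. 6352.941ms @ 9 + 1058.824ms (3/2)
10. 7411.765ms @ 21/2 + 529.412ms (3/4)
11. 7941.176ms @ 45/4 + 2647.059ms (15/4)
12. 10588.235ms @ 15 + 2117.647ms (3)

note 3 onset = 12/7b = 1210.084ms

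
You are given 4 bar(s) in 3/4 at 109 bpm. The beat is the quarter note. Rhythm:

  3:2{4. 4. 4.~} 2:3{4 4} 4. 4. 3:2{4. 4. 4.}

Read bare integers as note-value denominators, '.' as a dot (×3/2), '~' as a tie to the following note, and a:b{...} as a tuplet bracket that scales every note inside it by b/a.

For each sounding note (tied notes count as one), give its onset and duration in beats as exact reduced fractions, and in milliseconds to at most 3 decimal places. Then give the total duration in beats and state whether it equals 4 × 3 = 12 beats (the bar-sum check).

1) 0.0ms=0b +550.459ms=1b
2) 550.459ms=1b +550.459ms=1b
3) 1100.917ms=2b +1376.147ms=5/2b
4) 2477.064ms=9/2b +825.688ms=3/2b
5) 3302.752ms=6b +825.688ms=3/2b
6) 4128.44ms=15/2b +825.688ms=3/2b
7) 4954.128ms=9b +550.459ms=1b
8) 5504.587ms=10b +550.459ms=1b
9) 6055.046ms=11b +550.459ms=1b
Σ=12b of 12 (109bpm 3/4) — PASS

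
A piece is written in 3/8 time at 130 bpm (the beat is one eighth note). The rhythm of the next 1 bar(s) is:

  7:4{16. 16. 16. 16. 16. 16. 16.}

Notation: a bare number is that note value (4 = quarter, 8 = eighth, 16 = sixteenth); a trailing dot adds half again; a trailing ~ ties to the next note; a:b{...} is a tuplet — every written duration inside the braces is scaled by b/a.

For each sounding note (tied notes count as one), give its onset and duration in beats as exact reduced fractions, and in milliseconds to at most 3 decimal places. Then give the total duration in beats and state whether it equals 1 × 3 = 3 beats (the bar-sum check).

1) 0.0ms=0b +197.802ms=3/7b
2) 197.802ms=3/7b +197.802ms=3/7b
3) 395.604ms=6/7b +197.802ms=3/7b
4) 593.407ms=9/7b +197.802ms=3/7b
5) 791.209ms=12/7b +197.802ms=3/7b
6) 989.011ms=15/7b +197.802ms=3/7b
7) 1186.813ms=18/7b +197.802ms=3/7b
Σ=3b of 3 (130bpm 3/8) — PASS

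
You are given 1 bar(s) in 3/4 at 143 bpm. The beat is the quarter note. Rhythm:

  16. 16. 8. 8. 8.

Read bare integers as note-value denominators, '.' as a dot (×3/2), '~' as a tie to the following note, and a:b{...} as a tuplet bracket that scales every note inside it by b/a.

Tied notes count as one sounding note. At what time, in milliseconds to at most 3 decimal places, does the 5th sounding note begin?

1. 0.0ms @ 0 + 157.343ms (3/8)
2. 157.343ms @ 3/8 + 157.343ms (3/8)
3. 314.685ms @ 3/4 + 314.685ms (3/4)
4. 629.371ms @ 3/2 + 314.685ms (3/4)
5. 944.056ms @ 9/4 + 314.685ms (3/4)

note 5 onset = 9/4b = 944.056ms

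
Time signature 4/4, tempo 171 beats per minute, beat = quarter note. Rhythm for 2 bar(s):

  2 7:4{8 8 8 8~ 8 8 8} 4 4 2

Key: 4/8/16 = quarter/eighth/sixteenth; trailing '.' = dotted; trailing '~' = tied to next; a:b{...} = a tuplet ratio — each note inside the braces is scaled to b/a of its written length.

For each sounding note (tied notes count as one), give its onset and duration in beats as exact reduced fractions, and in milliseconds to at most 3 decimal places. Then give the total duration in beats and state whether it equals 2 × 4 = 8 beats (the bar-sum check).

1) 0.0ms=0b +701.754ms=2b
2) 701.754ms=2b +100.251ms=2/7b
3) 802.005ms=16/7b +100.251ms=2/7b
4) 902.256ms=18/7b +100.251ms=2/7b
5) 1002.506ms=20/7b +200.501ms=4/7b
6) 1203.008ms=24/7b +100.251ms=2/7b
7) 1303.258ms=26/7b +100.251ms=2/7b
8) 1403.509ms=4b +350.877ms=1b
9) 1754.386ms=5b +350.877ms=1b
10) 2105.263ms=6b +701.754ms=2b
Σ=8b of 8 (171bpm 4/4) — PASS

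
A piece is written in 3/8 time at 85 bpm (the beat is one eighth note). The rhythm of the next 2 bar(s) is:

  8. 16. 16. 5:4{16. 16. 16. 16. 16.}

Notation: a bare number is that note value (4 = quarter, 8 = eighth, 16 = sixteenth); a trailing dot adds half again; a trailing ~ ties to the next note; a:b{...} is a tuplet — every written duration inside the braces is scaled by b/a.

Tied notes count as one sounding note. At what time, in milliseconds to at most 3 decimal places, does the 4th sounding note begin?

note 4 onset = 3b = 2117.647ms

1. 0.0ms @ 0 + 1058.824ms (3/2)
2. 1058.824ms @ 3/2 + 529.412ms (3/4)
3. 1588.235ms @ 9/4 + 529.412ms (3/4)
4. 2117.647ms @ 3 + 423.529ms (3/5)
5. 2541.176ms @ 18/5 + 423.529ms (3/5)
6. 2964.706ms @ 21/5 + 423.529ms (3/5)
7. 3388.235ms @ 24/5 + 423.529ms (3/5)
8. 3811.765ms @ 27/5 + 423.529ms (3/5)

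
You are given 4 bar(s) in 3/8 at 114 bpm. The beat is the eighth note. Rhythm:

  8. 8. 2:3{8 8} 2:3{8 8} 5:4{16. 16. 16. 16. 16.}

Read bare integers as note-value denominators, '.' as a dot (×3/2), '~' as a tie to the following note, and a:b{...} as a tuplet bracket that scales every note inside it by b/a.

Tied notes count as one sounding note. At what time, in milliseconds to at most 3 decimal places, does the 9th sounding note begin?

1. 0.0ms @ 0 + 789.474ms (3/2)
2. 789.474ms @ 3/2 + 789.474ms (3/2)
3. 1578.947ms @ 3 + 789.474ms (3/2)
4. 2368.421ms @ 9/2 + 789.474ms (3/2)
5. 3157.895ms @ 6 + 789.474ms (3/2)
6. 3947.368ms @ 15/2 + 789.474ms (3/2)
7. 4736.842ms @ 9 + 315.789ms (3/5)
8. 5052.632ms @ 48/5 + 315.789ms (3/5)
9. 5368.421ms @ 51/5 + 315.789ms (3/5)
10. 5684.211ms @ 54/5 + 315.789ms (3/5)
11. 6000.0ms @ 57/5 + 315.789ms (3/5)

note 9 onset = 51/5b = 5368.421ms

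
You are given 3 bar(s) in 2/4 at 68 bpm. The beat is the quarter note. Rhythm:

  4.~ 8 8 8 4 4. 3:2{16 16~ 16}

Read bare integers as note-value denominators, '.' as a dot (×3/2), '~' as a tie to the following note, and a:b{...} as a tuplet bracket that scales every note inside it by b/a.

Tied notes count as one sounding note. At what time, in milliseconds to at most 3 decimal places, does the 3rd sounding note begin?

note 3 onset = 5/2b = 2205.882ms

1. 0.0ms @ 0 + 1764.706ms (2)
2. 1764.706ms @ 2 + 441.176ms (1/2)
3. 2205.882ms @ 5/2 + 441.176ms (1/2)
4. 2647.059ms @ 3 + 882.353ms (1)
5. 3529.412ms @ 4 + 1323.529ms (3/2)
6. 4852.941ms @ 11/2 + 147.059ms (1/6)
7. 5000.0ms @ 17/3 + 294.118ms (1/3)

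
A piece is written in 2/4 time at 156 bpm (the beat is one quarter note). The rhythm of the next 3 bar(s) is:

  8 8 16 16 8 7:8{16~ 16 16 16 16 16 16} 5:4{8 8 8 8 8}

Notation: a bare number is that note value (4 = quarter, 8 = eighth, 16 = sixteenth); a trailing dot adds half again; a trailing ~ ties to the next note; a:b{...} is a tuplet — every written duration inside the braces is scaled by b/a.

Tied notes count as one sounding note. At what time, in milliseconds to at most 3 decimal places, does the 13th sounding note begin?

1. 0.0ms @ 0 + 192.308ms (1/2)
2. 192.308ms @ 1/2 + 192.308ms (1/2)
3. 384.615ms @ 1 + 96.154ms (1/4)
4. 480.769ms @ 5/4 + 96.154ms (1/4)
5. 576.923ms @ 3/2 + 192.308ms (1/2)
6. 769.231ms @ 2 + 219.78ms (4/7)
7. 989.011ms @ 18/7 + 109.89ms (2/7)
8. 1098.901ms @ 20/7 + 109.89ms (2/7)
9. 1208.791ms @ 22/7 + 109.89ms (2/7)
10. 1318.681ms @ 24/7 + 109.89ms (2/7)
11. 1428.571ms @ 26/7 + 109.89ms (2/7)
12. 1538.462ms @ 4 + 153.846ms (2/5)
13. 1692.308ms @ 22/5 + 153.846ms (2/5)
14. 1846.154ms @ 24/5 + 153.846ms (2/5)
15. 2000.0ms @ 26/5 + 153.846ms (2/5)
16. 2153.846ms @ 28/5 + 153.846ms (2/5)

note 13 onset = 22/5b = 1692.308ms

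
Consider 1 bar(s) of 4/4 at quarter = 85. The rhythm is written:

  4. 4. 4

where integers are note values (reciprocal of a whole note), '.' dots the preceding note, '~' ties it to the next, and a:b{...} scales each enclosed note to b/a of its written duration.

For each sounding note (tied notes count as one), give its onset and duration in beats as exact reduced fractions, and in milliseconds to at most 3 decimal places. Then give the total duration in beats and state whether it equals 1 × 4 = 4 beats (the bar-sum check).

1) 0.0ms=0b +1058.824ms=3/2b
2) 1058.824ms=3/2b +1058.824ms=3/2b
3) 2117.647ms=3b +705.882ms=1b
Σ=4b of 4 (85bpm 4/4) — PASS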